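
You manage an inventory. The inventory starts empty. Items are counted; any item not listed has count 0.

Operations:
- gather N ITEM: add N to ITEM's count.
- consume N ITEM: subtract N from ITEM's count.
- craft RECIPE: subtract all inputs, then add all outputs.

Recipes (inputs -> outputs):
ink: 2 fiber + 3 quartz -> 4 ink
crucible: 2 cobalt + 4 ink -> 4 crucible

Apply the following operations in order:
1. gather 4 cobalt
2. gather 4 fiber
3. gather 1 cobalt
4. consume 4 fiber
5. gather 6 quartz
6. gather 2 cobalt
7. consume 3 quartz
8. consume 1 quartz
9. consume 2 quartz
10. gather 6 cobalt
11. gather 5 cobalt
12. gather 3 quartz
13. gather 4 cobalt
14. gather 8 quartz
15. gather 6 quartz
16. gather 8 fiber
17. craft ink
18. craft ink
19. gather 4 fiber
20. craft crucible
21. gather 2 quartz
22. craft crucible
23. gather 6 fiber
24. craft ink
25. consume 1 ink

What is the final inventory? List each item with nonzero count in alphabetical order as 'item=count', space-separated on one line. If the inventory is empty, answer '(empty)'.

Answer: cobalt=18 crucible=8 fiber=12 ink=3 quartz=10

Derivation:
After 1 (gather 4 cobalt): cobalt=4
After 2 (gather 4 fiber): cobalt=4 fiber=4
After 3 (gather 1 cobalt): cobalt=5 fiber=4
After 4 (consume 4 fiber): cobalt=5
After 5 (gather 6 quartz): cobalt=5 quartz=6
After 6 (gather 2 cobalt): cobalt=7 quartz=6
After 7 (consume 3 quartz): cobalt=7 quartz=3
After 8 (consume 1 quartz): cobalt=7 quartz=2
After 9 (consume 2 quartz): cobalt=7
After 10 (gather 6 cobalt): cobalt=13
After 11 (gather 5 cobalt): cobalt=18
After 12 (gather 3 quartz): cobalt=18 quartz=3
After 13 (gather 4 cobalt): cobalt=22 quartz=3
After 14 (gather 8 quartz): cobalt=22 quartz=11
After 15 (gather 6 quartz): cobalt=22 quartz=17
After 16 (gather 8 fiber): cobalt=22 fiber=8 quartz=17
After 17 (craft ink): cobalt=22 fiber=6 ink=4 quartz=14
After 18 (craft ink): cobalt=22 fiber=4 ink=8 quartz=11
After 19 (gather 4 fiber): cobalt=22 fiber=8 ink=8 quartz=11
After 20 (craft crucible): cobalt=20 crucible=4 fiber=8 ink=4 quartz=11
After 21 (gather 2 quartz): cobalt=20 crucible=4 fiber=8 ink=4 quartz=13
After 22 (craft crucible): cobalt=18 crucible=8 fiber=8 quartz=13
After 23 (gather 6 fiber): cobalt=18 crucible=8 fiber=14 quartz=13
After 24 (craft ink): cobalt=18 crucible=8 fiber=12 ink=4 quartz=10
After 25 (consume 1 ink): cobalt=18 crucible=8 fiber=12 ink=3 quartz=10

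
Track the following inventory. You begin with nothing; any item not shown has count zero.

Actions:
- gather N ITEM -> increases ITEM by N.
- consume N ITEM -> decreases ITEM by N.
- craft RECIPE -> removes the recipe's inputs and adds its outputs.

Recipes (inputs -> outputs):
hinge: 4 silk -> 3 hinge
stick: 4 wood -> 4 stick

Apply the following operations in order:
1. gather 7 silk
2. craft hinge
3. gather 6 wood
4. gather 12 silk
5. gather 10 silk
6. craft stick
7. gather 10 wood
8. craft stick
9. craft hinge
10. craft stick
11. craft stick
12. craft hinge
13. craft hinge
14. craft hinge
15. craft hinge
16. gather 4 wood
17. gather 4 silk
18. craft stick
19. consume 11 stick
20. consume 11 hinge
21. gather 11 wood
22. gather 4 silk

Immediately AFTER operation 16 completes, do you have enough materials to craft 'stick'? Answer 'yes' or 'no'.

Answer: yes

Derivation:
After 1 (gather 7 silk): silk=7
After 2 (craft hinge): hinge=3 silk=3
After 3 (gather 6 wood): hinge=3 silk=3 wood=6
After 4 (gather 12 silk): hinge=3 silk=15 wood=6
After 5 (gather 10 silk): hinge=3 silk=25 wood=6
After 6 (craft stick): hinge=3 silk=25 stick=4 wood=2
After 7 (gather 10 wood): hinge=3 silk=25 stick=4 wood=12
After 8 (craft stick): hinge=3 silk=25 stick=8 wood=8
After 9 (craft hinge): hinge=6 silk=21 stick=8 wood=8
After 10 (craft stick): hinge=6 silk=21 stick=12 wood=4
After 11 (craft stick): hinge=6 silk=21 stick=16
After 12 (craft hinge): hinge=9 silk=17 stick=16
After 13 (craft hinge): hinge=12 silk=13 stick=16
After 14 (craft hinge): hinge=15 silk=9 stick=16
After 15 (craft hinge): hinge=18 silk=5 stick=16
After 16 (gather 4 wood): hinge=18 silk=5 stick=16 wood=4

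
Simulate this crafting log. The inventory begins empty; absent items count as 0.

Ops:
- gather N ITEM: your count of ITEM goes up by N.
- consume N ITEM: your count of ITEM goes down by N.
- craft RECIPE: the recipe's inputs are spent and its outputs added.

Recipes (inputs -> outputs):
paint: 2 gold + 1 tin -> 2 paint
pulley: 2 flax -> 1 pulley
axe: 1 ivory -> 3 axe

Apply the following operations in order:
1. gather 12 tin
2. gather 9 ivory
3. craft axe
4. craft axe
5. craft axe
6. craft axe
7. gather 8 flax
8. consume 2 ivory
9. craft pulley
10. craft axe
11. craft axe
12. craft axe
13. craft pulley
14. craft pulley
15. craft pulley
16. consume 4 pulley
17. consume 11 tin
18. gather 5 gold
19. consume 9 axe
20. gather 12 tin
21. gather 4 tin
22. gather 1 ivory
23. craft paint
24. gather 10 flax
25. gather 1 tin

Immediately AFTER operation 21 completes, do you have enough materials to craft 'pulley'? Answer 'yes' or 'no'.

Answer: no

Derivation:
After 1 (gather 12 tin): tin=12
After 2 (gather 9 ivory): ivory=9 tin=12
After 3 (craft axe): axe=3 ivory=8 tin=12
After 4 (craft axe): axe=6 ivory=7 tin=12
After 5 (craft axe): axe=9 ivory=6 tin=12
After 6 (craft axe): axe=12 ivory=5 tin=12
After 7 (gather 8 flax): axe=12 flax=8 ivory=5 tin=12
After 8 (consume 2 ivory): axe=12 flax=8 ivory=3 tin=12
After 9 (craft pulley): axe=12 flax=6 ivory=3 pulley=1 tin=12
After 10 (craft axe): axe=15 flax=6 ivory=2 pulley=1 tin=12
After 11 (craft axe): axe=18 flax=6 ivory=1 pulley=1 tin=12
After 12 (craft axe): axe=21 flax=6 pulley=1 tin=12
After 13 (craft pulley): axe=21 flax=4 pulley=2 tin=12
After 14 (craft pulley): axe=21 flax=2 pulley=3 tin=12
After 15 (craft pulley): axe=21 pulley=4 tin=12
After 16 (consume 4 pulley): axe=21 tin=12
After 17 (consume 11 tin): axe=21 tin=1
After 18 (gather 5 gold): axe=21 gold=5 tin=1
After 19 (consume 9 axe): axe=12 gold=5 tin=1
After 20 (gather 12 tin): axe=12 gold=5 tin=13
After 21 (gather 4 tin): axe=12 gold=5 tin=17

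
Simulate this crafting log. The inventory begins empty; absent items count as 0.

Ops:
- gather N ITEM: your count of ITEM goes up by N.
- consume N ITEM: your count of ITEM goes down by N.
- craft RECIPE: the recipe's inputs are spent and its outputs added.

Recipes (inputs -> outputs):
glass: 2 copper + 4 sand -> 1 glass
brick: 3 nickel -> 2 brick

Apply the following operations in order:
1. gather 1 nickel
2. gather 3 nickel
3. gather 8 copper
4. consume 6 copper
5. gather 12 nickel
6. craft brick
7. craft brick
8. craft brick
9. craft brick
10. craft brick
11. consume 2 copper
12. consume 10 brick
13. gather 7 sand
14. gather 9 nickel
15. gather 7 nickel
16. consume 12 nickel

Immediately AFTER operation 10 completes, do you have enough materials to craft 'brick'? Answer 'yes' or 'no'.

Answer: no

Derivation:
After 1 (gather 1 nickel): nickel=1
After 2 (gather 3 nickel): nickel=4
After 3 (gather 8 copper): copper=8 nickel=4
After 4 (consume 6 copper): copper=2 nickel=4
After 5 (gather 12 nickel): copper=2 nickel=16
After 6 (craft brick): brick=2 copper=2 nickel=13
After 7 (craft brick): brick=4 copper=2 nickel=10
After 8 (craft brick): brick=6 copper=2 nickel=7
After 9 (craft brick): brick=8 copper=2 nickel=4
After 10 (craft brick): brick=10 copper=2 nickel=1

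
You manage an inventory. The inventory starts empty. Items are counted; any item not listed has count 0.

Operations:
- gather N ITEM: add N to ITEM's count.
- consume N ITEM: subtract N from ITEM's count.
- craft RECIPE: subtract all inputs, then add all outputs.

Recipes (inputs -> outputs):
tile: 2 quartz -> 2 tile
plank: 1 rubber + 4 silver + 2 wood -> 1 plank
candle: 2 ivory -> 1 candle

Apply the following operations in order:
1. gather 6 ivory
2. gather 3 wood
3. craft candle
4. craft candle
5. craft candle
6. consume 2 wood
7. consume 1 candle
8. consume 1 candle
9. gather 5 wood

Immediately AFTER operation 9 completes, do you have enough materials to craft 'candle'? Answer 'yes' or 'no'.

Answer: no

Derivation:
After 1 (gather 6 ivory): ivory=6
After 2 (gather 3 wood): ivory=6 wood=3
After 3 (craft candle): candle=1 ivory=4 wood=3
After 4 (craft candle): candle=2 ivory=2 wood=3
After 5 (craft candle): candle=3 wood=3
After 6 (consume 2 wood): candle=3 wood=1
After 7 (consume 1 candle): candle=2 wood=1
After 8 (consume 1 candle): candle=1 wood=1
After 9 (gather 5 wood): candle=1 wood=6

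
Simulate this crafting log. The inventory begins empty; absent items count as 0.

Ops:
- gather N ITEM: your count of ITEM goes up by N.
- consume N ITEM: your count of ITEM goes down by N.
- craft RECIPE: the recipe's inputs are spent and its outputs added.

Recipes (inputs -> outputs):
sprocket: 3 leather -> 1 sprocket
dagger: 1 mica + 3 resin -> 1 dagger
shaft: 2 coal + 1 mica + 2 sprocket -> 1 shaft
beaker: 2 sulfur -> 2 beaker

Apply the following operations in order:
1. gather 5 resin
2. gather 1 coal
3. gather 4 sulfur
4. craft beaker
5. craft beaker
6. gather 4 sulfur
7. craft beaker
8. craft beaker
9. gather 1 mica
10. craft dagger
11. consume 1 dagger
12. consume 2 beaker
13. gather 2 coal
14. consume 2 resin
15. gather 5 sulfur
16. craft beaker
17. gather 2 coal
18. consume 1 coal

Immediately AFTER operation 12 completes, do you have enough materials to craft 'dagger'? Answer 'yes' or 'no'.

Answer: no

Derivation:
After 1 (gather 5 resin): resin=5
After 2 (gather 1 coal): coal=1 resin=5
After 3 (gather 4 sulfur): coal=1 resin=5 sulfur=4
After 4 (craft beaker): beaker=2 coal=1 resin=5 sulfur=2
After 5 (craft beaker): beaker=4 coal=1 resin=5
After 6 (gather 4 sulfur): beaker=4 coal=1 resin=5 sulfur=4
After 7 (craft beaker): beaker=6 coal=1 resin=5 sulfur=2
After 8 (craft beaker): beaker=8 coal=1 resin=5
After 9 (gather 1 mica): beaker=8 coal=1 mica=1 resin=5
After 10 (craft dagger): beaker=8 coal=1 dagger=1 resin=2
After 11 (consume 1 dagger): beaker=8 coal=1 resin=2
After 12 (consume 2 beaker): beaker=6 coal=1 resin=2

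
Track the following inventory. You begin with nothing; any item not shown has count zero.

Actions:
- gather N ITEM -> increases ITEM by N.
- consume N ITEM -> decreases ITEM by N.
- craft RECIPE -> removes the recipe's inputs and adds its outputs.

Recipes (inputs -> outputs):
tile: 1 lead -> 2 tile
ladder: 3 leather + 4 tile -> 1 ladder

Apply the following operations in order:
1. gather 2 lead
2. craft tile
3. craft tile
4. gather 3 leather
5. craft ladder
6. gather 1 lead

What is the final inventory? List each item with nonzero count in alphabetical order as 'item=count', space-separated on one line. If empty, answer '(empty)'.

Answer: ladder=1 lead=1

Derivation:
After 1 (gather 2 lead): lead=2
After 2 (craft tile): lead=1 tile=2
After 3 (craft tile): tile=4
After 4 (gather 3 leather): leather=3 tile=4
After 5 (craft ladder): ladder=1
After 6 (gather 1 lead): ladder=1 lead=1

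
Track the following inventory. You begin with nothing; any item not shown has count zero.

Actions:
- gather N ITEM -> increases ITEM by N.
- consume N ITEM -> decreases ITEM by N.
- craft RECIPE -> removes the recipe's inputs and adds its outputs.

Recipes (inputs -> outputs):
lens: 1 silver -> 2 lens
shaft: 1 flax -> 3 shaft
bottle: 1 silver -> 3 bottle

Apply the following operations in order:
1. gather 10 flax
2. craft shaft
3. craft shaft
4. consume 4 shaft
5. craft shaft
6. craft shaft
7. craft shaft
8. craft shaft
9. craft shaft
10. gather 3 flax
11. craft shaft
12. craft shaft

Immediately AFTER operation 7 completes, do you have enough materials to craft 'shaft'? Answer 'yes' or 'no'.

After 1 (gather 10 flax): flax=10
After 2 (craft shaft): flax=9 shaft=3
After 3 (craft shaft): flax=8 shaft=6
After 4 (consume 4 shaft): flax=8 shaft=2
After 5 (craft shaft): flax=7 shaft=5
After 6 (craft shaft): flax=6 shaft=8
After 7 (craft shaft): flax=5 shaft=11

Answer: yes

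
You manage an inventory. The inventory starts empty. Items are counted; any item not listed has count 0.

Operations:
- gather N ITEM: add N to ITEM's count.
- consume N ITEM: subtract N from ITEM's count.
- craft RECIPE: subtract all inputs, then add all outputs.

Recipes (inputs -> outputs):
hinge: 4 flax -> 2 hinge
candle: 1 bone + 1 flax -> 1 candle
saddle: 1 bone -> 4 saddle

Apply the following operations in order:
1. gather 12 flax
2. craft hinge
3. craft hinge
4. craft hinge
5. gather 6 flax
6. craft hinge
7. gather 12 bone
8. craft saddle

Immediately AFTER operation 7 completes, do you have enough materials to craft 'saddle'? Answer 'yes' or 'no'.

Answer: yes

Derivation:
After 1 (gather 12 flax): flax=12
After 2 (craft hinge): flax=8 hinge=2
After 3 (craft hinge): flax=4 hinge=4
After 4 (craft hinge): hinge=6
After 5 (gather 6 flax): flax=6 hinge=6
After 6 (craft hinge): flax=2 hinge=8
After 7 (gather 12 bone): bone=12 flax=2 hinge=8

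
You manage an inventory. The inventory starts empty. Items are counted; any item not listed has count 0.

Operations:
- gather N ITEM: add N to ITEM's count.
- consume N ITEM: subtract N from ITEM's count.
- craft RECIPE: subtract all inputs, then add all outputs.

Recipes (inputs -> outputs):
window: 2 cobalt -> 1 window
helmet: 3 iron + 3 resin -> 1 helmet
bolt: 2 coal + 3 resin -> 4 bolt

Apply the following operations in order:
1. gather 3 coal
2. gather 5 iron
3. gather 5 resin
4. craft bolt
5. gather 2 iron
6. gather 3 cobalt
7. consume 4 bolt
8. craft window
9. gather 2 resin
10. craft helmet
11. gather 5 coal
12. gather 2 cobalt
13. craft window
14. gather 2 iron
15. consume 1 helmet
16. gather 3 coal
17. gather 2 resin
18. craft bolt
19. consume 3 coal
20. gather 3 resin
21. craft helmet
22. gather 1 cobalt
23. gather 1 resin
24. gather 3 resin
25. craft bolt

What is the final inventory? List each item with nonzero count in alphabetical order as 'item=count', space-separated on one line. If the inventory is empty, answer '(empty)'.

Answer: bolt=8 coal=2 cobalt=2 helmet=1 iron=3 resin=1 window=2

Derivation:
After 1 (gather 3 coal): coal=3
After 2 (gather 5 iron): coal=3 iron=5
After 3 (gather 5 resin): coal=3 iron=5 resin=5
After 4 (craft bolt): bolt=4 coal=1 iron=5 resin=2
After 5 (gather 2 iron): bolt=4 coal=1 iron=7 resin=2
After 6 (gather 3 cobalt): bolt=4 coal=1 cobalt=3 iron=7 resin=2
After 7 (consume 4 bolt): coal=1 cobalt=3 iron=7 resin=2
After 8 (craft window): coal=1 cobalt=1 iron=7 resin=2 window=1
After 9 (gather 2 resin): coal=1 cobalt=1 iron=7 resin=4 window=1
After 10 (craft helmet): coal=1 cobalt=1 helmet=1 iron=4 resin=1 window=1
After 11 (gather 5 coal): coal=6 cobalt=1 helmet=1 iron=4 resin=1 window=1
After 12 (gather 2 cobalt): coal=6 cobalt=3 helmet=1 iron=4 resin=1 window=1
After 13 (craft window): coal=6 cobalt=1 helmet=1 iron=4 resin=1 window=2
After 14 (gather 2 iron): coal=6 cobalt=1 helmet=1 iron=6 resin=1 window=2
After 15 (consume 1 helmet): coal=6 cobalt=1 iron=6 resin=1 window=2
After 16 (gather 3 coal): coal=9 cobalt=1 iron=6 resin=1 window=2
After 17 (gather 2 resin): coal=9 cobalt=1 iron=6 resin=3 window=2
After 18 (craft bolt): bolt=4 coal=7 cobalt=1 iron=6 window=2
After 19 (consume 3 coal): bolt=4 coal=4 cobalt=1 iron=6 window=2
After 20 (gather 3 resin): bolt=4 coal=4 cobalt=1 iron=6 resin=3 window=2
After 21 (craft helmet): bolt=4 coal=4 cobalt=1 helmet=1 iron=3 window=2
After 22 (gather 1 cobalt): bolt=4 coal=4 cobalt=2 helmet=1 iron=3 window=2
After 23 (gather 1 resin): bolt=4 coal=4 cobalt=2 helmet=1 iron=3 resin=1 window=2
After 24 (gather 3 resin): bolt=4 coal=4 cobalt=2 helmet=1 iron=3 resin=4 window=2
After 25 (craft bolt): bolt=8 coal=2 cobalt=2 helmet=1 iron=3 resin=1 window=2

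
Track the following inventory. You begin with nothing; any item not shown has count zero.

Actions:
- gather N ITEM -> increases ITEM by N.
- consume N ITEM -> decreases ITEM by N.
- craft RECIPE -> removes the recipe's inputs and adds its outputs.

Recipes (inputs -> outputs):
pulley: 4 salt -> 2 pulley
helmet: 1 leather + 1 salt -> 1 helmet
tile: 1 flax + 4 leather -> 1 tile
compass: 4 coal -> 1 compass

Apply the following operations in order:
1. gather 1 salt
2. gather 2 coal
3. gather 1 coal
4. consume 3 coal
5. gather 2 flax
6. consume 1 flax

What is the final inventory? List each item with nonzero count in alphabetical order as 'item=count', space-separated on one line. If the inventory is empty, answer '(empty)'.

Answer: flax=1 salt=1

Derivation:
After 1 (gather 1 salt): salt=1
After 2 (gather 2 coal): coal=2 salt=1
After 3 (gather 1 coal): coal=3 salt=1
After 4 (consume 3 coal): salt=1
After 5 (gather 2 flax): flax=2 salt=1
After 6 (consume 1 flax): flax=1 salt=1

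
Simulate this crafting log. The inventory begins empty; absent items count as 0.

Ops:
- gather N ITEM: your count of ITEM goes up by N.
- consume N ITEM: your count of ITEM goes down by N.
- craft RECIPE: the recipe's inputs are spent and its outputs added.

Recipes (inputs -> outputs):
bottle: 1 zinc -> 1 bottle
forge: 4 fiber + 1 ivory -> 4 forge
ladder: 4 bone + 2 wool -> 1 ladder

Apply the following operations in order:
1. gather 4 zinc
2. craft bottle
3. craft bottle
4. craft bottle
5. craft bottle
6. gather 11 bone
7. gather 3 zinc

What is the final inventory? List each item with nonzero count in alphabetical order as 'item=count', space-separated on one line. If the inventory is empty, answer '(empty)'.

After 1 (gather 4 zinc): zinc=4
After 2 (craft bottle): bottle=1 zinc=3
After 3 (craft bottle): bottle=2 zinc=2
After 4 (craft bottle): bottle=3 zinc=1
After 5 (craft bottle): bottle=4
After 6 (gather 11 bone): bone=11 bottle=4
After 7 (gather 3 zinc): bone=11 bottle=4 zinc=3

Answer: bone=11 bottle=4 zinc=3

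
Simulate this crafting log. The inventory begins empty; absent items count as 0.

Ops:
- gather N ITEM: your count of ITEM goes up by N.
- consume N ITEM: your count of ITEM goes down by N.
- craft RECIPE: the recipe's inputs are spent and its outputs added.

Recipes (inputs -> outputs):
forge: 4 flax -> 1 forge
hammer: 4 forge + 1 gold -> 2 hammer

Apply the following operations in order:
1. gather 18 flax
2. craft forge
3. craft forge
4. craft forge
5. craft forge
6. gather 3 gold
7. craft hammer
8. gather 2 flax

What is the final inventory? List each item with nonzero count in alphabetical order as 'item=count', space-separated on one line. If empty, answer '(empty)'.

After 1 (gather 18 flax): flax=18
After 2 (craft forge): flax=14 forge=1
After 3 (craft forge): flax=10 forge=2
After 4 (craft forge): flax=6 forge=3
After 5 (craft forge): flax=2 forge=4
After 6 (gather 3 gold): flax=2 forge=4 gold=3
After 7 (craft hammer): flax=2 gold=2 hammer=2
After 8 (gather 2 flax): flax=4 gold=2 hammer=2

Answer: flax=4 gold=2 hammer=2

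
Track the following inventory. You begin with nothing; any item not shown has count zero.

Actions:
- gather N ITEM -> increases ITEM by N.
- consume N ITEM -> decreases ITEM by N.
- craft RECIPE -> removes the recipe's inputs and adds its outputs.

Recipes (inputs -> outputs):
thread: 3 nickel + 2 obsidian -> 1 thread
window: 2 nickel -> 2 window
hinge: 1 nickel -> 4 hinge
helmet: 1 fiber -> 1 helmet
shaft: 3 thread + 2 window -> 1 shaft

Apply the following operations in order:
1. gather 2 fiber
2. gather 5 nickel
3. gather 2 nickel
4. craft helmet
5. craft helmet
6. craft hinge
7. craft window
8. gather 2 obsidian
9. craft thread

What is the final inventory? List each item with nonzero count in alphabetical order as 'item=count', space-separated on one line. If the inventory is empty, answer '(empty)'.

After 1 (gather 2 fiber): fiber=2
After 2 (gather 5 nickel): fiber=2 nickel=5
After 3 (gather 2 nickel): fiber=2 nickel=7
After 4 (craft helmet): fiber=1 helmet=1 nickel=7
After 5 (craft helmet): helmet=2 nickel=7
After 6 (craft hinge): helmet=2 hinge=4 nickel=6
After 7 (craft window): helmet=2 hinge=4 nickel=4 window=2
After 8 (gather 2 obsidian): helmet=2 hinge=4 nickel=4 obsidian=2 window=2
After 9 (craft thread): helmet=2 hinge=4 nickel=1 thread=1 window=2

Answer: helmet=2 hinge=4 nickel=1 thread=1 window=2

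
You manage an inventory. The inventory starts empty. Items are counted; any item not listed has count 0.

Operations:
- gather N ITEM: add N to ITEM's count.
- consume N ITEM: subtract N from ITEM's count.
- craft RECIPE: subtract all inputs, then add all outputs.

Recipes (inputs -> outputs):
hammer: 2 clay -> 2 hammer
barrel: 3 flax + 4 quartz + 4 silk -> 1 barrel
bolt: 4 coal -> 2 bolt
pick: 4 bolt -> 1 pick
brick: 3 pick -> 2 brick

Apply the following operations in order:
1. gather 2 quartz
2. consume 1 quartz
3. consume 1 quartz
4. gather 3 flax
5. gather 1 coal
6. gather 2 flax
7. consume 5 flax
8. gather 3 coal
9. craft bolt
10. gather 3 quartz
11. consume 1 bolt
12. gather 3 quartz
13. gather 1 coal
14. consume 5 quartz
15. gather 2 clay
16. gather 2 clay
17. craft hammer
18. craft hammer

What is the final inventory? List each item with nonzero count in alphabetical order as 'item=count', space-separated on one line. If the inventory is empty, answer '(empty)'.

After 1 (gather 2 quartz): quartz=2
After 2 (consume 1 quartz): quartz=1
After 3 (consume 1 quartz): (empty)
After 4 (gather 3 flax): flax=3
After 5 (gather 1 coal): coal=1 flax=3
After 6 (gather 2 flax): coal=1 flax=5
After 7 (consume 5 flax): coal=1
After 8 (gather 3 coal): coal=4
After 9 (craft bolt): bolt=2
After 10 (gather 3 quartz): bolt=2 quartz=3
After 11 (consume 1 bolt): bolt=1 quartz=3
After 12 (gather 3 quartz): bolt=1 quartz=6
After 13 (gather 1 coal): bolt=1 coal=1 quartz=6
After 14 (consume 5 quartz): bolt=1 coal=1 quartz=1
After 15 (gather 2 clay): bolt=1 clay=2 coal=1 quartz=1
After 16 (gather 2 clay): bolt=1 clay=4 coal=1 quartz=1
After 17 (craft hammer): bolt=1 clay=2 coal=1 hammer=2 quartz=1
After 18 (craft hammer): bolt=1 coal=1 hammer=4 quartz=1

Answer: bolt=1 coal=1 hammer=4 quartz=1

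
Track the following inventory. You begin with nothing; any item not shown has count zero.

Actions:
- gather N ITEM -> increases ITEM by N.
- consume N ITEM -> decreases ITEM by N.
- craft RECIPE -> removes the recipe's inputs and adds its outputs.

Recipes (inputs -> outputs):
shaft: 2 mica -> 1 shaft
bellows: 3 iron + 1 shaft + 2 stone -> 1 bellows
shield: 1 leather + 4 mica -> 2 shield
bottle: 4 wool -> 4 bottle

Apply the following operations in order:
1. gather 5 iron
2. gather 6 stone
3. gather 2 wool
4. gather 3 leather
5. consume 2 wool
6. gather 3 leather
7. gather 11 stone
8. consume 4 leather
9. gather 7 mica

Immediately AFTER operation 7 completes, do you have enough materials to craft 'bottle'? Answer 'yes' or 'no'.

Answer: no

Derivation:
After 1 (gather 5 iron): iron=5
After 2 (gather 6 stone): iron=5 stone=6
After 3 (gather 2 wool): iron=5 stone=6 wool=2
After 4 (gather 3 leather): iron=5 leather=3 stone=6 wool=2
After 5 (consume 2 wool): iron=5 leather=3 stone=6
After 6 (gather 3 leather): iron=5 leather=6 stone=6
After 7 (gather 11 stone): iron=5 leather=6 stone=17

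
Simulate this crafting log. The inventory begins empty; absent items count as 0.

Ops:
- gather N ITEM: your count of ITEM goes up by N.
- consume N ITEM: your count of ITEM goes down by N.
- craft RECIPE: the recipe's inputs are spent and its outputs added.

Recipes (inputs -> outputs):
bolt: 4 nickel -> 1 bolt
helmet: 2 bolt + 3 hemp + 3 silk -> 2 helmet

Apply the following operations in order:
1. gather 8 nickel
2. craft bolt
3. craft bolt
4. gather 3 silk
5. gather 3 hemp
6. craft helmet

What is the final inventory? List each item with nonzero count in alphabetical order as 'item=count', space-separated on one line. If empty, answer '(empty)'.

After 1 (gather 8 nickel): nickel=8
After 2 (craft bolt): bolt=1 nickel=4
After 3 (craft bolt): bolt=2
After 4 (gather 3 silk): bolt=2 silk=3
After 5 (gather 3 hemp): bolt=2 hemp=3 silk=3
After 6 (craft helmet): helmet=2

Answer: helmet=2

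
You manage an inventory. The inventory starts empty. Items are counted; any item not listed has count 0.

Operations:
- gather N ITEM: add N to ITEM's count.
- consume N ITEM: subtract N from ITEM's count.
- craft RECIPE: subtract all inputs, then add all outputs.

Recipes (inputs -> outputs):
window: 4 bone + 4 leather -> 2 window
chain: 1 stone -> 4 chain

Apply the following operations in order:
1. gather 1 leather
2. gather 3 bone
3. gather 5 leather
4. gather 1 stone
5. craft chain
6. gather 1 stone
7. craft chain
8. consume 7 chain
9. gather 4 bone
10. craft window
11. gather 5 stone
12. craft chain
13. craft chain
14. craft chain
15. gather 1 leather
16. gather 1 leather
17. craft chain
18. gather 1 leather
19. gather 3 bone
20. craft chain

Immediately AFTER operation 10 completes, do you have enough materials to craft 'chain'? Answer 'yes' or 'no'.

Answer: no

Derivation:
After 1 (gather 1 leather): leather=1
After 2 (gather 3 bone): bone=3 leather=1
After 3 (gather 5 leather): bone=3 leather=6
After 4 (gather 1 stone): bone=3 leather=6 stone=1
After 5 (craft chain): bone=3 chain=4 leather=6
After 6 (gather 1 stone): bone=3 chain=4 leather=6 stone=1
After 7 (craft chain): bone=3 chain=8 leather=6
After 8 (consume 7 chain): bone=3 chain=1 leather=6
After 9 (gather 4 bone): bone=7 chain=1 leather=6
After 10 (craft window): bone=3 chain=1 leather=2 window=2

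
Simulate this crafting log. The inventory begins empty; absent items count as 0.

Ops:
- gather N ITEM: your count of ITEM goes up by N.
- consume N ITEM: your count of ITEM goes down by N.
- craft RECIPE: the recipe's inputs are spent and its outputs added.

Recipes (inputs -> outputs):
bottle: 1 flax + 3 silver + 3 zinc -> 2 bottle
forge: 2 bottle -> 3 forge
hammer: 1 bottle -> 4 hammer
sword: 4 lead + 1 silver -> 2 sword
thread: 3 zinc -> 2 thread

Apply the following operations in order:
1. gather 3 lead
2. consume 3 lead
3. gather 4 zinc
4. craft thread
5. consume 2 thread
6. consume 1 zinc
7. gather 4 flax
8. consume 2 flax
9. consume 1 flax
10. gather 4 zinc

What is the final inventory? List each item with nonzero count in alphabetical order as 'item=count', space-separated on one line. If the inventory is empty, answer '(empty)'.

Answer: flax=1 zinc=4

Derivation:
After 1 (gather 3 lead): lead=3
After 2 (consume 3 lead): (empty)
After 3 (gather 4 zinc): zinc=4
After 4 (craft thread): thread=2 zinc=1
After 5 (consume 2 thread): zinc=1
After 6 (consume 1 zinc): (empty)
After 7 (gather 4 flax): flax=4
After 8 (consume 2 flax): flax=2
After 9 (consume 1 flax): flax=1
After 10 (gather 4 zinc): flax=1 zinc=4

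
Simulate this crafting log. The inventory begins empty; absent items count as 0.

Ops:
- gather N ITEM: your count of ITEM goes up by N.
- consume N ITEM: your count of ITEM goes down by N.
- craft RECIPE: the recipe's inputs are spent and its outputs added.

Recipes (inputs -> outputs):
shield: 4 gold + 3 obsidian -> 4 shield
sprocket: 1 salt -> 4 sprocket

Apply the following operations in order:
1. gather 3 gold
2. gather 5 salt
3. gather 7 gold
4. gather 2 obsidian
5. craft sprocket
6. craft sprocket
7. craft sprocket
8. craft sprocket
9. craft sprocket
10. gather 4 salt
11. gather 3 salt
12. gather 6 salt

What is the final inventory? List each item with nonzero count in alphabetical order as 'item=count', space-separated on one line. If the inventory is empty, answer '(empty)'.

Answer: gold=10 obsidian=2 salt=13 sprocket=20

Derivation:
After 1 (gather 3 gold): gold=3
After 2 (gather 5 salt): gold=3 salt=5
After 3 (gather 7 gold): gold=10 salt=5
After 4 (gather 2 obsidian): gold=10 obsidian=2 salt=5
After 5 (craft sprocket): gold=10 obsidian=2 salt=4 sprocket=4
After 6 (craft sprocket): gold=10 obsidian=2 salt=3 sprocket=8
After 7 (craft sprocket): gold=10 obsidian=2 salt=2 sprocket=12
After 8 (craft sprocket): gold=10 obsidian=2 salt=1 sprocket=16
After 9 (craft sprocket): gold=10 obsidian=2 sprocket=20
After 10 (gather 4 salt): gold=10 obsidian=2 salt=4 sprocket=20
After 11 (gather 3 salt): gold=10 obsidian=2 salt=7 sprocket=20
After 12 (gather 6 salt): gold=10 obsidian=2 salt=13 sprocket=20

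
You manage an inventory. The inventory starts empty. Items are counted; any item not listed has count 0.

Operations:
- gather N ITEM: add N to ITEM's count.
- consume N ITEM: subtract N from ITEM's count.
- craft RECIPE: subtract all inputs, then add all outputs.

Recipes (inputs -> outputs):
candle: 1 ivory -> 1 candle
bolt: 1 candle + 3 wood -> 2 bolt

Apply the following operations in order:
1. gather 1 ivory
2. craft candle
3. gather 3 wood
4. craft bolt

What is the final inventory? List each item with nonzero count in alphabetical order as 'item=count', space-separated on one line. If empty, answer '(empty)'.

Answer: bolt=2

Derivation:
After 1 (gather 1 ivory): ivory=1
After 2 (craft candle): candle=1
After 3 (gather 3 wood): candle=1 wood=3
After 4 (craft bolt): bolt=2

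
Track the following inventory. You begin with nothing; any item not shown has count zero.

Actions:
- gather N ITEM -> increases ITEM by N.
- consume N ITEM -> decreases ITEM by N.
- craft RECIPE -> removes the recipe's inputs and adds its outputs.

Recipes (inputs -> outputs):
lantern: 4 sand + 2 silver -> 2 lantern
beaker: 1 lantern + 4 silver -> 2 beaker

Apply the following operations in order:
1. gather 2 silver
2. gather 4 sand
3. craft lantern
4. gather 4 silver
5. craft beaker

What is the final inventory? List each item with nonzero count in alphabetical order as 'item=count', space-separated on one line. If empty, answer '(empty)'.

Answer: beaker=2 lantern=1

Derivation:
After 1 (gather 2 silver): silver=2
After 2 (gather 4 sand): sand=4 silver=2
After 3 (craft lantern): lantern=2
After 4 (gather 4 silver): lantern=2 silver=4
After 5 (craft beaker): beaker=2 lantern=1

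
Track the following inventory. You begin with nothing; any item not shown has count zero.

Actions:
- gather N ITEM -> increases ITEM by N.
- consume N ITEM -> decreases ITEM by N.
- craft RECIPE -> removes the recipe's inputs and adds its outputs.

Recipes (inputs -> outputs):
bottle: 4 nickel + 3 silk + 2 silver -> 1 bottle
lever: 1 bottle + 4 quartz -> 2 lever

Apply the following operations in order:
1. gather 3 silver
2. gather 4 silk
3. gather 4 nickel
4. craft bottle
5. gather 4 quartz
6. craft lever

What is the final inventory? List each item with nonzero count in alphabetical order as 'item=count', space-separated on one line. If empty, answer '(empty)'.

Answer: lever=2 silk=1 silver=1

Derivation:
After 1 (gather 3 silver): silver=3
After 2 (gather 4 silk): silk=4 silver=3
After 3 (gather 4 nickel): nickel=4 silk=4 silver=3
After 4 (craft bottle): bottle=1 silk=1 silver=1
After 5 (gather 4 quartz): bottle=1 quartz=4 silk=1 silver=1
After 6 (craft lever): lever=2 silk=1 silver=1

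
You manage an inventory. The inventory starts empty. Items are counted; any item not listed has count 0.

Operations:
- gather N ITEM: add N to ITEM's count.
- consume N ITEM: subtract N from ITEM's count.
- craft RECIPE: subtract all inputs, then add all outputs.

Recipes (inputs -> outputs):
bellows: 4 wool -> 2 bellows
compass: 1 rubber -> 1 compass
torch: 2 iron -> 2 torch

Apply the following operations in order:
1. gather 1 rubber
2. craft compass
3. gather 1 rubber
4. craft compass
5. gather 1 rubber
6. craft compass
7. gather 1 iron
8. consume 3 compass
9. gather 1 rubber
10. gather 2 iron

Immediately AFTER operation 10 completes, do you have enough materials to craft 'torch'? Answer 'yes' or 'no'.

Answer: yes

Derivation:
After 1 (gather 1 rubber): rubber=1
After 2 (craft compass): compass=1
After 3 (gather 1 rubber): compass=1 rubber=1
After 4 (craft compass): compass=2
After 5 (gather 1 rubber): compass=2 rubber=1
After 6 (craft compass): compass=3
After 7 (gather 1 iron): compass=3 iron=1
After 8 (consume 3 compass): iron=1
After 9 (gather 1 rubber): iron=1 rubber=1
After 10 (gather 2 iron): iron=3 rubber=1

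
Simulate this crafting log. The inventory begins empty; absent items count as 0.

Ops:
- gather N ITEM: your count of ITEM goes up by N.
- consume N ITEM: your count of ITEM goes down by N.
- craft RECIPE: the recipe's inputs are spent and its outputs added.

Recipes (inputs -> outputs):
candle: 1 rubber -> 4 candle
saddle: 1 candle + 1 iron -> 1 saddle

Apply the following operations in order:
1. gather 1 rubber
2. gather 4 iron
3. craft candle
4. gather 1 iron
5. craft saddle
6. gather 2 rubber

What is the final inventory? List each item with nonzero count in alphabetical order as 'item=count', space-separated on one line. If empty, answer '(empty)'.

Answer: candle=3 iron=4 rubber=2 saddle=1

Derivation:
After 1 (gather 1 rubber): rubber=1
After 2 (gather 4 iron): iron=4 rubber=1
After 3 (craft candle): candle=4 iron=4
After 4 (gather 1 iron): candle=4 iron=5
After 5 (craft saddle): candle=3 iron=4 saddle=1
After 6 (gather 2 rubber): candle=3 iron=4 rubber=2 saddle=1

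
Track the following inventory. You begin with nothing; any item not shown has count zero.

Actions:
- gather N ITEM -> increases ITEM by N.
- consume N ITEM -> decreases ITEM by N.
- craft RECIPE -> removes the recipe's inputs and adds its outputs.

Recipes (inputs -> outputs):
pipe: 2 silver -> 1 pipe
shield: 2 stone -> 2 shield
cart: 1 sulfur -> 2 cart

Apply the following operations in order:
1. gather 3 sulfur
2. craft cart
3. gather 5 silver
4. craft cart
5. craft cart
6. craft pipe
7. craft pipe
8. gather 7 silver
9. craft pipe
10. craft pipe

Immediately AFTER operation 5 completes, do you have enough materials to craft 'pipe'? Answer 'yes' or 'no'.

Answer: yes

Derivation:
After 1 (gather 3 sulfur): sulfur=3
After 2 (craft cart): cart=2 sulfur=2
After 3 (gather 5 silver): cart=2 silver=5 sulfur=2
After 4 (craft cart): cart=4 silver=5 sulfur=1
After 5 (craft cart): cart=6 silver=5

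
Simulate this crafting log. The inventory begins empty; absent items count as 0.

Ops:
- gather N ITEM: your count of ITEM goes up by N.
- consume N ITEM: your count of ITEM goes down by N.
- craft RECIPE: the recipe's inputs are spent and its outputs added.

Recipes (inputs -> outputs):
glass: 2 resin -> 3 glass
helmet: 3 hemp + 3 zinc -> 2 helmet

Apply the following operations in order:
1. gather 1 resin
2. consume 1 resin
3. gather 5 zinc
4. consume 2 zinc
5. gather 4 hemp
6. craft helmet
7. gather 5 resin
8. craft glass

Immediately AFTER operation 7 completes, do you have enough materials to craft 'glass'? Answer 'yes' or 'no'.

After 1 (gather 1 resin): resin=1
After 2 (consume 1 resin): (empty)
After 3 (gather 5 zinc): zinc=5
After 4 (consume 2 zinc): zinc=3
After 5 (gather 4 hemp): hemp=4 zinc=3
After 6 (craft helmet): helmet=2 hemp=1
After 7 (gather 5 resin): helmet=2 hemp=1 resin=5

Answer: yes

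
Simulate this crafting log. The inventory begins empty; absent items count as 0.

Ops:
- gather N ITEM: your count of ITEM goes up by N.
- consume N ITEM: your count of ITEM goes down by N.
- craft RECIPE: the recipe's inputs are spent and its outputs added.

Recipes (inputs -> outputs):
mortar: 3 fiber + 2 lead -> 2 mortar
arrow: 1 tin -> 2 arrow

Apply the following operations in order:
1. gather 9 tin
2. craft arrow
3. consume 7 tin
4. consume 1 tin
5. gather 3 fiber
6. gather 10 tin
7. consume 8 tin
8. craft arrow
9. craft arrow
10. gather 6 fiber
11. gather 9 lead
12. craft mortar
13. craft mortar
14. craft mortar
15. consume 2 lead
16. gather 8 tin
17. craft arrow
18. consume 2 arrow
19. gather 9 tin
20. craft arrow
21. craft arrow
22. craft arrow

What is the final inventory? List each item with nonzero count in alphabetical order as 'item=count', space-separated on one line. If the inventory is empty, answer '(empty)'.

After 1 (gather 9 tin): tin=9
After 2 (craft arrow): arrow=2 tin=8
After 3 (consume 7 tin): arrow=2 tin=1
After 4 (consume 1 tin): arrow=2
After 5 (gather 3 fiber): arrow=2 fiber=3
After 6 (gather 10 tin): arrow=2 fiber=3 tin=10
After 7 (consume 8 tin): arrow=2 fiber=3 tin=2
After 8 (craft arrow): arrow=4 fiber=3 tin=1
After 9 (craft arrow): arrow=6 fiber=3
After 10 (gather 6 fiber): arrow=6 fiber=9
After 11 (gather 9 lead): arrow=6 fiber=9 lead=9
After 12 (craft mortar): arrow=6 fiber=6 lead=7 mortar=2
After 13 (craft mortar): arrow=6 fiber=3 lead=5 mortar=4
After 14 (craft mortar): arrow=6 lead=3 mortar=6
After 15 (consume 2 lead): arrow=6 lead=1 mortar=6
After 16 (gather 8 tin): arrow=6 lead=1 mortar=6 tin=8
After 17 (craft arrow): arrow=8 lead=1 mortar=6 tin=7
After 18 (consume 2 arrow): arrow=6 lead=1 mortar=6 tin=7
After 19 (gather 9 tin): arrow=6 lead=1 mortar=6 tin=16
After 20 (craft arrow): arrow=8 lead=1 mortar=6 tin=15
After 21 (craft arrow): arrow=10 lead=1 mortar=6 tin=14
After 22 (craft arrow): arrow=12 lead=1 mortar=6 tin=13

Answer: arrow=12 lead=1 mortar=6 tin=13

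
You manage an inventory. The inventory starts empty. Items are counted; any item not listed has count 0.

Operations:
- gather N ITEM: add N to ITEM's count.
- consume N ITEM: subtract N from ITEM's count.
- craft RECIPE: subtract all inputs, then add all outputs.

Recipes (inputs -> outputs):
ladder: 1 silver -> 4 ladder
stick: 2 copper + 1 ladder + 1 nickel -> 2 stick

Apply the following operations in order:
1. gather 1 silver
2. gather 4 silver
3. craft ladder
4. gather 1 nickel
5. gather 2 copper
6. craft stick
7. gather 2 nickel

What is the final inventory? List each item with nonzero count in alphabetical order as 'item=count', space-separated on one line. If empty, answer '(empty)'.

Answer: ladder=3 nickel=2 silver=4 stick=2

Derivation:
After 1 (gather 1 silver): silver=1
After 2 (gather 4 silver): silver=5
After 3 (craft ladder): ladder=4 silver=4
After 4 (gather 1 nickel): ladder=4 nickel=1 silver=4
After 5 (gather 2 copper): copper=2 ladder=4 nickel=1 silver=4
After 6 (craft stick): ladder=3 silver=4 stick=2
After 7 (gather 2 nickel): ladder=3 nickel=2 silver=4 stick=2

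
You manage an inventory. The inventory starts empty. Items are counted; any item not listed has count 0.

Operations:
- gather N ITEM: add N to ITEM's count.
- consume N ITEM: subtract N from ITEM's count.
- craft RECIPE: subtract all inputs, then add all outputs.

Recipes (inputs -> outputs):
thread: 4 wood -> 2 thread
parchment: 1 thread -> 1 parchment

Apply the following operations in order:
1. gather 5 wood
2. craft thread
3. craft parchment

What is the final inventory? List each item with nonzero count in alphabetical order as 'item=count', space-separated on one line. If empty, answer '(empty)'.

After 1 (gather 5 wood): wood=5
After 2 (craft thread): thread=2 wood=1
After 3 (craft parchment): parchment=1 thread=1 wood=1

Answer: parchment=1 thread=1 wood=1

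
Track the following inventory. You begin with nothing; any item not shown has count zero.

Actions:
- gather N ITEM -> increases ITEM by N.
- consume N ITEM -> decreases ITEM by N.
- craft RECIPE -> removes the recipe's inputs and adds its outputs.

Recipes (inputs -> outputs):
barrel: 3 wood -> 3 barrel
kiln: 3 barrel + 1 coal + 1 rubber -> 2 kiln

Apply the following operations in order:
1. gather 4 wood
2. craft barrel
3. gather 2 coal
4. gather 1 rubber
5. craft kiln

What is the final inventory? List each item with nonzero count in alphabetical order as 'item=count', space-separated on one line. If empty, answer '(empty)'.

Answer: coal=1 kiln=2 wood=1

Derivation:
After 1 (gather 4 wood): wood=4
After 2 (craft barrel): barrel=3 wood=1
After 3 (gather 2 coal): barrel=3 coal=2 wood=1
After 4 (gather 1 rubber): barrel=3 coal=2 rubber=1 wood=1
After 5 (craft kiln): coal=1 kiln=2 wood=1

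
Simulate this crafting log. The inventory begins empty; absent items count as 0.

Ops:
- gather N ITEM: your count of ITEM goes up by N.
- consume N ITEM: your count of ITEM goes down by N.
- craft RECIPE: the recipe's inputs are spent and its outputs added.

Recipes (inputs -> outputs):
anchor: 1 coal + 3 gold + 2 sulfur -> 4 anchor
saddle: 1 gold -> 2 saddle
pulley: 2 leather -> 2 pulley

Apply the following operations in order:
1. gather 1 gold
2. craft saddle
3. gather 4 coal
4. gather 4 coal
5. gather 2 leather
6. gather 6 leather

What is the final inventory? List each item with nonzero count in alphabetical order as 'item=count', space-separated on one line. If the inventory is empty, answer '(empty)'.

Answer: coal=8 leather=8 saddle=2

Derivation:
After 1 (gather 1 gold): gold=1
After 2 (craft saddle): saddle=2
After 3 (gather 4 coal): coal=4 saddle=2
After 4 (gather 4 coal): coal=8 saddle=2
After 5 (gather 2 leather): coal=8 leather=2 saddle=2
After 6 (gather 6 leather): coal=8 leather=8 saddle=2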